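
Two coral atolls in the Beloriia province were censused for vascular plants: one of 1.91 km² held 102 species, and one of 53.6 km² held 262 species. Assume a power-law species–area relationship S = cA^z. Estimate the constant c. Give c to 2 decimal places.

z = ln(S₂/S₁) / ln(A₂/A₁) = ln(262/102) / ln(53.6/1.91) = 0.9434 / 3.3344 = 0.2829
c = S₁ / A₁^z = 102 / 1.91^0.2829 = 102 / 1.201 = 84.94

84.94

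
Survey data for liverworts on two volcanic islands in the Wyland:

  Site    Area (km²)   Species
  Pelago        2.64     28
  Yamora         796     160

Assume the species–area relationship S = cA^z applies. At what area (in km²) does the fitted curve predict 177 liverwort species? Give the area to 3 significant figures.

z = ln(160/28) / ln(796/2.64) = 1.7430 / 5.7088 = 0.3053
c = 28 / 2.64^0.3053 = 28 / 1.345 = 20.82
A = (177/20.82)^(1/0.3053) ⇒ ln A = ln(8.502)/0.3053 = 7.0103
A = e^7.0103 ≈ 1108 km²

1110 km²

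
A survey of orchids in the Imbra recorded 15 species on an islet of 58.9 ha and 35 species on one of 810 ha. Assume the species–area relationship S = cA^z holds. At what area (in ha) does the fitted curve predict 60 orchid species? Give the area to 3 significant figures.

z = ln(35/15) / ln(810/58.9) = 0.8473 / 2.6212 = 0.3232
c = 15 / 58.9^0.3232 = 15 / 3.734 = 4.017
A = (60/4.017)^(1/0.3232) ⇒ ln A = ln(14.94)/0.3232 = 8.3645
A = e^8.3645 ≈ 4292 ha

4290 ha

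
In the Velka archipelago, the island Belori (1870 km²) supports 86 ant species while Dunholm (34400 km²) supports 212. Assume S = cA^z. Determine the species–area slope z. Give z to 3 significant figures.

Taking logs: ln S = ln c + z ln A, so z = (ln S₂ − ln S₁)/(ln A₂ − ln A₁).
z = ln(212/86) / ln(34400/1870) = ln(2.465) / ln(18.4) = 0.9022 / 2.9121 = 0.3098

0.310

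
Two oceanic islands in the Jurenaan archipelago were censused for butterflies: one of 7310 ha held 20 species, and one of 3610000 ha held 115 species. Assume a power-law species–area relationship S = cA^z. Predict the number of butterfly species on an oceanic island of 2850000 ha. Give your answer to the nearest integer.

z = ln(115/20) / ln(3610000/7310) = 1.7492 / 6.2022 = 0.2820
c = 20 / 7310^0.2820 = 20 / 12.3 = 1.627
S₃ = 1.627 × 2850000^0.2820 = 1.627 × 66.14 ≈ 107.6

108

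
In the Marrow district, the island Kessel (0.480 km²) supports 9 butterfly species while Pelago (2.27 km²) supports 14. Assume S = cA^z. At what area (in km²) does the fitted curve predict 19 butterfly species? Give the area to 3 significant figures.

6.64 km²

z = ln(14/9) / ln(2.27/0.48) = 0.4418 / 1.5537 = 0.2844
c = 9 / 0.48^0.2844 = 9 / 0.8116 = 11.09
A = (19/11.09)^(1/0.2844) ⇒ ln A = ln(1.713)/0.2844 = 1.8937
A = e^1.8937 ≈ 6.644 km²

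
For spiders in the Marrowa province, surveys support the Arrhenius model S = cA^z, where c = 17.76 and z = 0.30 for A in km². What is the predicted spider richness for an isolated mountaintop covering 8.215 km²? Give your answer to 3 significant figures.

33.4

S = 17.76 × 8.215^0.3
ln S = ln 17.76 + 0.3 × ln 8.215 = 2.8769 + 0.3 × 2.1060 = 3.5087
S = e^3.5087 ≈ 33.41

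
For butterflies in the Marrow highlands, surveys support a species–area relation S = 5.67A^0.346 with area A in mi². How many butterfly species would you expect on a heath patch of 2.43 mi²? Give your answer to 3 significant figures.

S = 5.67 × 2.43^0.346 = 5.67 × 1.36 ≈ 7.709

7.71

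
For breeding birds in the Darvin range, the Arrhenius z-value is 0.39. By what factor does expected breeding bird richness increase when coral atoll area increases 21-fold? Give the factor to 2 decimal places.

3.28

S₂/S₁ = (A₂/A₁)^z = 21^0.39
ln(S₂/S₁) = 0.39 × ln 21 = 0.39 × 3.0445 = 1.1874
S₂/S₁ = e^1.1874 ≈ 3.278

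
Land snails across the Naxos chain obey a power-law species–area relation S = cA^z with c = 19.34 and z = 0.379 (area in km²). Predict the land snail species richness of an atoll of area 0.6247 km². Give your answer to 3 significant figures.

S = 19.34 × 0.6247^0.379
ln S = ln 19.34 + 0.379 × ln 0.6247 = 2.9622 + 0.379 × -0.4705 = 2.7839
S = e^2.7839 ≈ 16.18

16.2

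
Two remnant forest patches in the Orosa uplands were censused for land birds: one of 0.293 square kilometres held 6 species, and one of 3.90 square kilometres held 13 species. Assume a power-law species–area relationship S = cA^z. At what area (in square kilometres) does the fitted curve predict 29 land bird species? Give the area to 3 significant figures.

57.2 square kilometres

z = ln(13/6) / ln(3.9/0.293) = 0.7732 / 2.5886 = 0.2987
c = 6 / 0.293^0.2987 = 6 / 0.693 = 8.658
A = (29/8.658)^(1/0.2987) ⇒ ln A = ln(3.35)/0.2987 = 4.0471
A = e^4.0471 ≈ 57.23 square kilometres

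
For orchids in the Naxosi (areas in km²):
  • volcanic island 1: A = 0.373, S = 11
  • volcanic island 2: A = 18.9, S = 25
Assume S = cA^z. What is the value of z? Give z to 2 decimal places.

Taking logs: ln S = ln c + z ln A, so z = (ln S₂ − ln S₁)/(ln A₂ − ln A₁).
z = ln(25/11) / ln(18.9/0.373) = ln(2.273) / ln(50.67) = 0.8210 / 3.9253 = 0.2091

0.21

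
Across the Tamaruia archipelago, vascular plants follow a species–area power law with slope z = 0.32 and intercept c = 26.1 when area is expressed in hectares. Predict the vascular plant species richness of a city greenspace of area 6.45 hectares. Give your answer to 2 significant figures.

47

S = 26.1 × 6.45^0.32 = 26.1 × 1.816 ≈ 47.39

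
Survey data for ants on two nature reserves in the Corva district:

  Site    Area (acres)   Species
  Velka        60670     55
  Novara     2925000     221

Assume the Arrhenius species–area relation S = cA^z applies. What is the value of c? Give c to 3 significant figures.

1.06

z = ln(S₂/S₁) / ln(A₂/A₁) = ln(221/55) / ln(2925000/60670) = 1.3908 / 3.8756 = 0.3589
c = S₁ / A₁^z = 55 / 60670^0.3589 = 55 / 52.05 = 1.057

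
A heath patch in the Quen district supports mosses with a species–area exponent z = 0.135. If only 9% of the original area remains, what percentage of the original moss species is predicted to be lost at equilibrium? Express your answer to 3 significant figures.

S_new/S_old = (A_new/A_old)^z = 0.09^0.135
= exp(0.135 × ln 0.09) = exp(0.135 × -2.4079) = exp(-0.3251) ≈ 0.7225
Fraction lost = 1 − 0.7225 = 0.2775

27.8%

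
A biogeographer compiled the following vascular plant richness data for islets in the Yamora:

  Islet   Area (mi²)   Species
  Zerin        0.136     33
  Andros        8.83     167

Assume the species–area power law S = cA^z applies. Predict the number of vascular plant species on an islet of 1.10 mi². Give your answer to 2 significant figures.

74

z = ln(167/33) / ln(8.83/0.136) = 1.6215 / 4.1733 = 0.3885
c = 33 / 0.136^0.3885 = 33 / 0.4606 = 71.64
S₃ = 71.64 × 1.1^0.3885 = 71.64 × 1.038 ≈ 74.35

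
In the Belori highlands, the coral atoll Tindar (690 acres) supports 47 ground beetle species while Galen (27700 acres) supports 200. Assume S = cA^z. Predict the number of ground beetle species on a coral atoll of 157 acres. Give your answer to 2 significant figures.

z = ln(200/47) / ln(27700/690) = 1.4482 / 3.6925 = 0.3922
c = 47 / 690^0.3922 = 47 / 12.98 = 3.62
S₃ = 3.62 × 157^0.3922 = 3.62 × 7.265 ≈ 26.3

26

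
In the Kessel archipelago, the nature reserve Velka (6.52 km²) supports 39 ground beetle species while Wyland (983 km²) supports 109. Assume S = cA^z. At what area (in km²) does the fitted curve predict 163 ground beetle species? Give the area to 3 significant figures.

7010 km²

z = ln(109/39) / ln(983/6.52) = 1.0278 / 5.0157 = 0.2049
c = 39 / 6.52^0.2049 = 39 / 1.468 = 26.56
A = (163/26.56)^(1/0.2049) ⇒ ln A = ln(6.137)/0.2049 = 8.8544
A = e^8.8544 ≈ 7005 km²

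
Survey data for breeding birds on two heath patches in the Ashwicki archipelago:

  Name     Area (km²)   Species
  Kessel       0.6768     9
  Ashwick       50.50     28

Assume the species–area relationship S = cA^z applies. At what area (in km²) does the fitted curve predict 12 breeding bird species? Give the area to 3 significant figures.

z = ln(28/9) / ln(50.5/0.6768) = 1.1350 / 4.3124 = 0.2632
c = 9 / 0.6768^0.2632 = 9 / 0.9024 = 9.974
A = (12/9.974)^(1/0.2632) ⇒ ln A = ln(1.203)/0.2632 = 0.7027
A = e^0.7027 ≈ 2.019 km²

2.02 km²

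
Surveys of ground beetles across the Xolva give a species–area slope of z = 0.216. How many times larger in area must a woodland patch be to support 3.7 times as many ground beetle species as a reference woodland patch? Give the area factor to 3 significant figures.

427

(A₂/A₁)^0.216 = 3.7, so A₂/A₁ = 3.7^(1/0.216) = 3.7^4.63
ln(A₂/A₁) = ln 3.7 / 0.216 = 1.3083 / 0.216 = 6.0571
A₂/A₁ = e^6.0571 ≈ 427.1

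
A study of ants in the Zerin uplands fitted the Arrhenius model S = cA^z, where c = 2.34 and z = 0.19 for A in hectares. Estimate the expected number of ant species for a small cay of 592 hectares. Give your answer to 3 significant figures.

7.87

S = 2.34 × 592^0.19 = 2.34 × 3.363 ≈ 7.87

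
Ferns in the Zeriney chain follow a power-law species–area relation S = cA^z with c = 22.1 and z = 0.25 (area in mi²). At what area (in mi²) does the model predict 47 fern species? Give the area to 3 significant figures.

20.5 mi²

47 = 22.1 × A^0.25  ⇒  A^0.25 = 47/22.1 = 2.127
ln A = ln(2.127) / 0.25 = 0.7546 / 0.25 = 3.0183
A = e^3.0183 ≈ 20.46 mi²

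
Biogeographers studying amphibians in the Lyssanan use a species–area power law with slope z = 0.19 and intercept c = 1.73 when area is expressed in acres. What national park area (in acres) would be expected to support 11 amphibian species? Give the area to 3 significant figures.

11 = 1.73 × A^0.19  ⇒  A^0.19 = 11/1.73 = 6.358
ln A = ln(6.358) / 0.19 = 1.8498 / 0.19 = 9.7357
A = e^9.7357 ≈ 16910 acres

16900 acres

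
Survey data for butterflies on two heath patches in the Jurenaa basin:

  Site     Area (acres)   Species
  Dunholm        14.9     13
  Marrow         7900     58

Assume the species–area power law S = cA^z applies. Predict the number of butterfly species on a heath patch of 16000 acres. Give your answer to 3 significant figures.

z = ln(58/13) / ln(7900/14.9) = 1.4955 / 6.2733 = 0.2384
c = 13 / 14.9^0.2384 = 13 / 1.904 = 6.828
S₃ = 6.828 × 16000^0.2384 = 6.828 × 10.05 ≈ 68.63

68.6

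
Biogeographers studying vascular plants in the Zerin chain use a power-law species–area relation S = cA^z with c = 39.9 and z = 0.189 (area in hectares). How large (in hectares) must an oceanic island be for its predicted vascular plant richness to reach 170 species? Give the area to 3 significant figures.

2140 hectares

170 = 39.9 × A^0.189  ⇒  A^0.189 = 170/39.9 = 4.261
ln A = ln(4.261) / 0.189 = 1.4494 / 0.189 = 7.6689
A = e^7.6689 ≈ 2141 hectares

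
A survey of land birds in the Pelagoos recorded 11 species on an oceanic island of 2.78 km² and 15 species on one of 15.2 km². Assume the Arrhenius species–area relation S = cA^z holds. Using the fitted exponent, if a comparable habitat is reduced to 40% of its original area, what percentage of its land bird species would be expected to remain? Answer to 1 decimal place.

84.6%

z = ln(15/11) / ln(15.2/2.78) = 0.3102 / 1.6988 = 0.1826
S_new/S_old = (A_new/A_old)^z = 0.4^0.1826 = exp(0.1826 × -0.9163) = 0.846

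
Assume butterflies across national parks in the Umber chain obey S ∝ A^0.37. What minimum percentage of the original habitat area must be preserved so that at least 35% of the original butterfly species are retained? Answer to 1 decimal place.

5.9%

Need (A_new/A_old)^0.37 = 0.35, so A_new/A_old = 0.35^(1/0.37) = 0.35^2.703
ln(A_new/A_old) = ln 0.35 / 0.37 = -1.0498 / 0.37 = -2.8374
A_new/A_old = e^-2.8374 ≈ 0.05858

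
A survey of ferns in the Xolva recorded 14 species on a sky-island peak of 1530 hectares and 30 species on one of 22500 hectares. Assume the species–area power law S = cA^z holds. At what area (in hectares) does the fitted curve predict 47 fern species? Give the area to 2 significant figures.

110000 hectares

z = ln(30/14) / ln(22500/1530) = 0.7621 / 2.6882 = 0.2835
c = 14 / 1530^0.2835 = 14 / 7.996 = 1.751
A = (47/1.751)^(1/0.2835) ⇒ ln A = ln(26.84)/0.2835 = 11.6048
A = e^11.6048 ≈ 109625 hectares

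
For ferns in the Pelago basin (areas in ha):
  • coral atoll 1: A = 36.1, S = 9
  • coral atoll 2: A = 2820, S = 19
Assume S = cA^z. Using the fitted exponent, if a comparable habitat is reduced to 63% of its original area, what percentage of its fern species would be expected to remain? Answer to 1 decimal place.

z = ln(19/9) / ln(2820/36.1) = 0.7472 / 4.3582 = 0.1715
S_new/S_old = (A_new/A_old)^z = 0.63^0.1715 = exp(0.1715 × -0.4620) = 0.9238

92.4%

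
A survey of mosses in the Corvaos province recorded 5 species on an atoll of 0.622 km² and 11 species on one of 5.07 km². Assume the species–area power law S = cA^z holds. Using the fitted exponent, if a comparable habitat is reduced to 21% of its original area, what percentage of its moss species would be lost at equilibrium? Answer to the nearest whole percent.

44%

z = ln(11/5) / ln(5.07/0.622) = 0.7885 / 2.0982 = 0.3758
S_new/S_old = (A_new/A_old)^z = 0.21^0.3758 = exp(0.3758 × -1.5606) = 0.5563
Fraction lost = 1 − 0.5563 = 0.4437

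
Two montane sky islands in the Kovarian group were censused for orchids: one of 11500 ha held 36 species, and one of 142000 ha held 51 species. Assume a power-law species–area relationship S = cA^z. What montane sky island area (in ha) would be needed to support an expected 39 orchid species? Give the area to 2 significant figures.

20000 ha

z = ln(51/36) / ln(142000/11500) = 0.3483 / 2.5135 = 0.1386
c = 36 / 11500^0.1386 = 36 / 3.654 = 9.853
A = (39/9.853)^(1/0.1386) ⇒ ln A = ln(3.958)/0.1386 = 9.9277
A = e^9.9277 ≈ 20490 ha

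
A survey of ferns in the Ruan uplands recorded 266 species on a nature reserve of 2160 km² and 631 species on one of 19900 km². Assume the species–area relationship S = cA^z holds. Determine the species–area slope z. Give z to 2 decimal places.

0.39

Taking logs: ln S = ln c + z ln A, so z = (ln S₂ − ln S₁)/(ln A₂ − ln A₁).
z = ln(631/266) / ln(19900/2160) = ln(2.372) / ln(9.213) = 0.8638 / 2.2206 = 0.3890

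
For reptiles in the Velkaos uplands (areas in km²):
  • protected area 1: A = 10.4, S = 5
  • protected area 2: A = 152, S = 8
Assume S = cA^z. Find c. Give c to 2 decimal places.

3.32

z = ln(S₂/S₁) / ln(A₂/A₁) = ln(8/5) / ln(152/10.4) = 0.4700 / 2.6821 = 0.1752
c = S₁ / A₁^z = 5 / 10.4^0.1752 = 5 / 1.507 = 3.317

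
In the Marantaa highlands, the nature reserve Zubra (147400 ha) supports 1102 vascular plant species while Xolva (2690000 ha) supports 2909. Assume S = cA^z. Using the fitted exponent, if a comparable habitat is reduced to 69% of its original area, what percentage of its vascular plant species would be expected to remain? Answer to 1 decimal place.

z = ln(2909/1102) / ln(2690000/147400) = 0.9707 / 2.9041 = 0.3342
S_new/S_old = (A_new/A_old)^z = 0.69^0.3342 = exp(0.3342 × -0.3711) = 0.8834

88.3%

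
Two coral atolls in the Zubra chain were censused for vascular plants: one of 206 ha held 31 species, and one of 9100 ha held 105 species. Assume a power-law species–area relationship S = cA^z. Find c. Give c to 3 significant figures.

z = ln(S₂/S₁) / ln(A₂/A₁) = ln(105/31) / ln(9100/206) = 1.2200 / 3.7882 = 0.3220
c = S₁ / A₁^z = 31 / 206^0.3220 = 31 / 5.561 = 5.574

5.57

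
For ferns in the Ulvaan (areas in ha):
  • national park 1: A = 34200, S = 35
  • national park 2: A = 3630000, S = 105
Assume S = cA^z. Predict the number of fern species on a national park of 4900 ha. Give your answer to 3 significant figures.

22.1

z = ln(105/35) / ln(3630000/34200) = 1.0986 / 4.6648 = 0.2355
c = 35 / 34200^0.2355 = 35 / 11.69 = 2.994
S₃ = 2.994 × 4900^0.2355 = 2.994 × 7.398 ≈ 22.15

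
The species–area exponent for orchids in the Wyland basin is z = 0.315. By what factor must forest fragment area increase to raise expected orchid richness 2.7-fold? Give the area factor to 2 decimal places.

(A₂/A₁)^0.315 = 2.7, so A₂/A₁ = 2.7^(1/0.315) = 2.7^3.175
ln(A₂/A₁) = ln 2.7 / 0.315 = 0.9933 / 0.315 = 3.1532
A₂/A₁ = e^3.1532 ≈ 23.41

23.41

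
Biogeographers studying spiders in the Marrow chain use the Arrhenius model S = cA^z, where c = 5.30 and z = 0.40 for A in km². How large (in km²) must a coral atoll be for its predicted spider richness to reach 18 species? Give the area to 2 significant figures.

18 = 5.3 × A^0.4  ⇒  A^0.4 = 18/5.3 = 3.396
ln A = ln(3.396) / 0.4 = 1.2227 / 0.4 = 3.0567
A = e^3.0567 ≈ 21.26 km²

21 km²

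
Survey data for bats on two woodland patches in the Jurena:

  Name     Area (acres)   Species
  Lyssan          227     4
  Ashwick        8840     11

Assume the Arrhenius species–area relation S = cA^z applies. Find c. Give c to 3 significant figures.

0.894

z = ln(S₂/S₁) / ln(A₂/A₁) = ln(11/4) / ln(8840/227) = 1.0116 / 3.6621 = 0.2762
c = S₁ / A₁^z = 4 / 227^0.2762 = 4 / 4.475 = 0.8938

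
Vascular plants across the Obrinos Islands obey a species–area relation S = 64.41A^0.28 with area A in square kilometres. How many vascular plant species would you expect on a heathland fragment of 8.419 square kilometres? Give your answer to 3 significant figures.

117

S = 64.41 × 8.419^0.28
ln S = ln 64.41 + 0.28 × ln 8.419 = 4.1653 + 0.28 × 2.1305 = 4.7618
S = e^4.7618 ≈ 117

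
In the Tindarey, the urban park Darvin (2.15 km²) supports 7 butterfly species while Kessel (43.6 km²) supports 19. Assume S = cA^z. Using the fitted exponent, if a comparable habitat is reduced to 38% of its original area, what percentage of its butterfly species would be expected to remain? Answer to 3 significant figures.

z = ln(19/7) / ln(43.6/2.15) = 0.9985 / 3.0096 = 0.3318
S_new/S_old = (A_new/A_old)^z = 0.38^0.3318 = exp(0.3318 × -0.9676) = 0.7254

72.5%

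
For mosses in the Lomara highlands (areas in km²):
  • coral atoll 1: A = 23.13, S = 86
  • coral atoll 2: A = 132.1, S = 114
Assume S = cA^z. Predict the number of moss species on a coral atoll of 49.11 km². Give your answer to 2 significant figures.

z = ln(114/86) / ln(132.1/23.13) = 0.2819 / 1.7424 = 0.1618
c = 86 / 23.13^0.1618 = 86 / 1.662 = 51.74
S₃ = 51.74 × 49.11^0.1618 = 51.74 × 1.877 ≈ 97.14

97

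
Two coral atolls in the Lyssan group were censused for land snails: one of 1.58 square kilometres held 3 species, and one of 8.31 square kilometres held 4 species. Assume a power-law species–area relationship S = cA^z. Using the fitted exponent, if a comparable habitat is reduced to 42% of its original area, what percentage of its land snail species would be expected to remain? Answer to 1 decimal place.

86.0%

z = ln(4/3) / ln(8.31/1.58) = 0.2877 / 1.6600 = 0.1733
S_new/S_old = (A_new/A_old)^z = 0.42^0.1733 = exp(0.1733 × -0.8675) = 0.8604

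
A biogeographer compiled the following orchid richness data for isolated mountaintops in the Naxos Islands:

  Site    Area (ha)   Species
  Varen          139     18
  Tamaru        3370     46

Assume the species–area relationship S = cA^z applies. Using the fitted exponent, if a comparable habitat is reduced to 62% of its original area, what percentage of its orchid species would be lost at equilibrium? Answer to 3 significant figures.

13.1%

z = ln(46/18) / ln(3370/139) = 0.9383 / 3.1882 = 0.2943
S_new/S_old = (A_new/A_old)^z = 0.62^0.2943 = exp(0.2943 × -0.4780) = 0.8688
Fraction lost = 1 − 0.8688 = 0.1312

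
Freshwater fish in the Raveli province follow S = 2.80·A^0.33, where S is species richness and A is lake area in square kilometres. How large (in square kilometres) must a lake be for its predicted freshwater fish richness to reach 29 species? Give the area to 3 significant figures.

29 = 2.8 × A^0.33  ⇒  A^0.33 = 29/2.8 = 10.36
ln A = ln(10.36) / 0.33 = 2.3377 / 0.33 = 7.0839
A = e^7.0839 ≈ 1193 square kilometres

1190 square kilometres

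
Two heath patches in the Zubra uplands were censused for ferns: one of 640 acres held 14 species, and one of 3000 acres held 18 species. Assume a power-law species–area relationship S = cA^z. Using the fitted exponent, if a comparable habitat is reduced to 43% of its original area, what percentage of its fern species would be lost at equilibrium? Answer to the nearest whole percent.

13%

z = ln(18/14) / ln(3000/640) = 0.2513 / 1.5449 = 0.1627
S_new/S_old = (A_new/A_old)^z = 0.43^0.1627 = exp(0.1627 × -0.8440) = 0.8717
Fraction lost = 1 − 0.8717 = 0.1283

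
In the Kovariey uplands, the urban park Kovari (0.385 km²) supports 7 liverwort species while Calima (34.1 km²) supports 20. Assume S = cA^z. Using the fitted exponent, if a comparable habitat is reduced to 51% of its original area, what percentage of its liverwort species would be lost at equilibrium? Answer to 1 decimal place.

z = ln(20/7) / ln(34.1/0.385) = 1.0498 / 4.4838 = 0.2341
S_new/S_old = (A_new/A_old)^z = 0.51^0.2341 = exp(0.2341 × -0.6733) = 0.8541
Fraction lost = 1 − 0.8541 = 0.1459

14.6%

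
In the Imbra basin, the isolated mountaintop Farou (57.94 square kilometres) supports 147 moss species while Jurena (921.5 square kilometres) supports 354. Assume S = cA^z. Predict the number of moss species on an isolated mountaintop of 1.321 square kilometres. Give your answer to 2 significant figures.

44

z = ln(354/147) / ln(921.5/57.94) = 0.8789 / 2.7666 = 0.3177
c = 147 / 57.94^0.3177 = 147 / 3.631 = 40.48
S₃ = 40.48 × 1.321^0.3177 = 40.48 × 1.092 ≈ 44.23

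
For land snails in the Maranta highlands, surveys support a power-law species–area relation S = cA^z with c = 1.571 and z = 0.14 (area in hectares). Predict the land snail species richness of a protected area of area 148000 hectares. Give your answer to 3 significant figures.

S = 1.571 × 148000^0.14
ln S = ln 1.571 + 0.14 × ln 148000 = 0.4517 + 0.14 × 11.9050 = 2.1184
S = e^2.1184 ≈ 8.318

8.32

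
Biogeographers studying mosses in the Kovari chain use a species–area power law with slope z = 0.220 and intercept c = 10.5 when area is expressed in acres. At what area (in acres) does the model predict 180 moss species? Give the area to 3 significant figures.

407000 acres

180 = 10.5 × A^0.22  ⇒  A^0.22 = 180/10.5 = 17.14
ln A = ln(17.14) / 0.22 = 2.8416 / 0.22 = 12.9163
A = e^12.9163 ≈ 406883 acres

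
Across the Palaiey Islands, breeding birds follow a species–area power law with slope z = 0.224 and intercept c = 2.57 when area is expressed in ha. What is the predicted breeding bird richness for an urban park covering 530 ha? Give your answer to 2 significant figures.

S = 2.57 × 530^0.224 = 2.57 × 4.076 ≈ 10.48

10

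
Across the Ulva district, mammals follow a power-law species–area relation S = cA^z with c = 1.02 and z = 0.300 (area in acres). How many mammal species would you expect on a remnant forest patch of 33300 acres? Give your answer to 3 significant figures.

S = 1.02 × 33300^0.3
ln S = ln 1.02 + 0.3 × ln 33300 = 0.0198 + 0.3 × 10.4133 = 3.1438
S = e^3.1438 ≈ 23.19

23.2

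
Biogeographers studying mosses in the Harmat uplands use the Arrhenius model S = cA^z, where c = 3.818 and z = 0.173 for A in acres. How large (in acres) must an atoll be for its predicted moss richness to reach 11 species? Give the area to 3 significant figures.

11 = 3.818 × A^0.173  ⇒  A^0.173 = 11/3.818 = 2.881
ln A = ln(2.881) / 0.173 = 1.0582 / 0.173 = 6.1166
A = e^6.1166 ≈ 453.3 acres

453 acres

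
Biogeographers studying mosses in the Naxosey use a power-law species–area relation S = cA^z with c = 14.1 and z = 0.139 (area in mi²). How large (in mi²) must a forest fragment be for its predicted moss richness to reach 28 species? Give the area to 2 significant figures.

28 = 14.1 × A^0.139  ⇒  A^0.139 = 28/14.1 = 1.986
ln A = ln(1.986) / 0.139 = 0.6860 / 0.139 = 4.9355
A = e^4.9355 ≈ 139.1 mi²

140 mi²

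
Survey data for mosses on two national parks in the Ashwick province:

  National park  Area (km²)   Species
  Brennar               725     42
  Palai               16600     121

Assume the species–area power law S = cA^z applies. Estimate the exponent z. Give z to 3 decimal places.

0.338

Taking logs: ln S = ln c + z ln A, so z = (ln S₂ − ln S₁)/(ln A₂ − ln A₁).
z = ln(121/42) / ln(16600/725) = ln(2.881) / ln(22.9) = 1.0581 / 3.1310 = 0.3380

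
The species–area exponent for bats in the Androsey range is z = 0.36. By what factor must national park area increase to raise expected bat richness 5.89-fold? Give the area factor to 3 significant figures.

(A₂/A₁)^0.36 = 5.89, so A₂/A₁ = 5.89^(1/0.36) = 5.89^2.778
ln(A₂/A₁) = ln 5.89 / 0.36 = 1.7733 / 0.36 = 4.9257
A₂/A₁ = e^4.9257 ≈ 137.8

138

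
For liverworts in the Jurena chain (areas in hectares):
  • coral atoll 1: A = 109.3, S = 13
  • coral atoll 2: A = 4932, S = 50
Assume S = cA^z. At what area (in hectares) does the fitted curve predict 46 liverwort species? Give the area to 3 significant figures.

z = ln(50/13) / ln(4932/109.3) = 1.3471 / 3.8094 = 0.3536
c = 13 / 109.3^0.3536 = 13 / 5.259 = 2.472
A = (46/2.472)^(1/0.3536) ⇒ ln A = ln(18.61)/0.3536 = 8.2677
A = e^8.2677 ≈ 3896 hectares

3900 hectares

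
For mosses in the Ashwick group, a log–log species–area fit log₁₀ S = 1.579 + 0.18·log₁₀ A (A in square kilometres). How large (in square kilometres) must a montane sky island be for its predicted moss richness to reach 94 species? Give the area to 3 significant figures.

155 square kilometres

94 = 37.93 × A^0.18  ⇒  A^0.18 = 94/37.93 = 2.478
ln A = ln(2.478) / 0.18 = 0.9075 / 0.18 = 5.0417
A = e^5.0417 ≈ 154.7 square kilometres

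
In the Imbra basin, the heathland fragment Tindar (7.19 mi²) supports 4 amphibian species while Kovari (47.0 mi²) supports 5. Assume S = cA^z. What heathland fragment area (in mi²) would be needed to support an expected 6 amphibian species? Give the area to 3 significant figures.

z = ln(5/4) / ln(47/7.19) = 0.2231 / 1.8775 = 0.1189
c = 4 / 7.19^0.1189 = 4 / 1.264 = 3.164
A = (6/3.164)^(1/0.1189) ⇒ ln A = ln(1.896)/0.1189 = 5.3841
A = e^5.3841 ≈ 217.9 mi²

218 mi²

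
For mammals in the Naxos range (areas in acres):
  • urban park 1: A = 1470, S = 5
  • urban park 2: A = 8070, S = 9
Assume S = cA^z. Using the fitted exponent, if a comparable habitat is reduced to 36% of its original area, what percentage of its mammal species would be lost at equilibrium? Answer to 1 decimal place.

29.7%

z = ln(9/5) / ln(8070/1470) = 0.5878 / 1.7029 = 0.3452
S_new/S_old = (A_new/A_old)^z = 0.36^0.3452 = exp(0.3452 × -1.0217) = 0.7028
Fraction lost = 1 − 0.7028 = 0.2972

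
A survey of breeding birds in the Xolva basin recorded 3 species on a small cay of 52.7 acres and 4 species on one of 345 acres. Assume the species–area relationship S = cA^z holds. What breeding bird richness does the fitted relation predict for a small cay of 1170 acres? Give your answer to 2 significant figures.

z = ln(4/3) / ln(345/52.7) = 0.2877 / 1.8789 = 0.1531
c = 3 / 52.7^0.1531 = 3 / 1.835 = 1.635
S₃ = 1.635 × 1170^0.1531 = 1.635 × 2.95 ≈ 4.822

4.8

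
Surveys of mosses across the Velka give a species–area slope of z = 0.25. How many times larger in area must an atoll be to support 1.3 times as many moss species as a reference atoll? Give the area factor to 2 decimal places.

(A₂/A₁)^0.25 = 1.3, so A₂/A₁ = 1.3^(1/0.25) = 1.3^4
ln(A₂/A₁) = ln 1.3 / 0.25 = 0.2624 / 0.25 = 1.0495
A₂/A₁ = e^1.0495 ≈ 2.856

2.86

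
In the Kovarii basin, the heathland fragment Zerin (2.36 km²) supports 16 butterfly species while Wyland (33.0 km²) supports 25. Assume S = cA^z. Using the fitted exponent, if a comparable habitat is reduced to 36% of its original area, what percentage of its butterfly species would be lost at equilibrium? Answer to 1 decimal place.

15.9%

z = ln(25/16) / ln(33/2.36) = 0.4463 / 2.6378 = 0.1692
S_new/S_old = (A_new/A_old)^z = 0.36^0.1692 = exp(0.1692 × -1.0217) = 0.8413
Fraction lost = 1 − 0.8413 = 0.1587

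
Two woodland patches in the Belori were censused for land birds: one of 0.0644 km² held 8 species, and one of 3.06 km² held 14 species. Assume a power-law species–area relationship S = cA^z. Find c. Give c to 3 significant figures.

z = ln(S₂/S₁) / ln(A₂/A₁) = ln(14/8) / ln(3.06/0.0644) = 0.5596 / 3.8611 = 0.1449
c = S₁ / A₁^z = 8 / 0.0644^0.1449 = 8 / 0.672 = 11.9

11.9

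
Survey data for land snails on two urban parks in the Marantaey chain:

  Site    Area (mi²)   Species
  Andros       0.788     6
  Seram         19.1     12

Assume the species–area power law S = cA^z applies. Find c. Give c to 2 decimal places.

6.32

z = ln(S₂/S₁) / ln(A₂/A₁) = ln(12/6) / ln(19.1/0.788) = 0.6931 / 3.1879 = 0.2174
c = S₁ / A₁^z = 6 / 0.788^0.2174 = 6 / 0.9495 = 6.319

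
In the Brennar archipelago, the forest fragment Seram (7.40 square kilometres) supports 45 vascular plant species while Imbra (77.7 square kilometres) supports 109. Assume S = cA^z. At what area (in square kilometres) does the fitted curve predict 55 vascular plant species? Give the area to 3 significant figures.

z = ln(109/45) / ln(77.7/7.4) = 0.8847 / 2.3514 = 0.3762
c = 45 / 7.4^0.3762 = 45 / 2.123 = 21.19
A = (55/21.19)^(1/0.3762) ⇒ ln A = ln(2.595)/0.3762 = 2.5348
A = e^2.5348 ≈ 12.61 square kilometres

12.6 square kilometres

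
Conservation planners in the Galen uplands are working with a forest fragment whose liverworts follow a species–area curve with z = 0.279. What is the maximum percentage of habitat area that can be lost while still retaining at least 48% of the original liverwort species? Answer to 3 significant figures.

92.8%

Need (A_new/A_old)^0.279 = 0.48, so A_new/A_old = 0.48^(1/0.279) = 0.48^3.584
ln(A_new/A_old) = ln 0.48 / 0.279 = -0.7340 / 0.279 = -2.6307
A_new/A_old = e^-2.6307 ≈ 0.07203
Fraction that can be lost = 1 − 0.07203 = 0.928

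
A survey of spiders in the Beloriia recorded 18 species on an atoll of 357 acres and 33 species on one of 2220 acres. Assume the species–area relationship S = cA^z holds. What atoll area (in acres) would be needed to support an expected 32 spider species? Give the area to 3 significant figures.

z = ln(33/18) / ln(2220/357) = 0.6061 / 1.8275 = 0.3317
c = 18 / 357^0.3317 = 18 / 7.025 = 2.562
A = (32/2.562)^(1/0.3317) ⇒ ln A = ln(12.49)/0.3317 = 7.6125
A = e^7.6125 ≈ 2023 acres

2020 acres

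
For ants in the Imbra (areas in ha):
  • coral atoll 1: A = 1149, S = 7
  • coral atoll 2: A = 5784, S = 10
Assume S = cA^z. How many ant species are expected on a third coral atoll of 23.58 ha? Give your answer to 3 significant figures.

z = ln(10/7) / ln(5784/1149) = 0.3567 / 1.6162 = 0.2207
c = 7 / 1149^0.2207 = 7 / 4.736 = 1.478
S₃ = 1.478 × 23.58^0.2207 = 1.478 × 2.009 ≈ 2.969

2.97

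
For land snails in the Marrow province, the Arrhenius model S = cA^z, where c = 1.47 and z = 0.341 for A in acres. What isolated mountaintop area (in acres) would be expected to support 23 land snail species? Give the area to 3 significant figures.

3180 acres

23 = 1.47 × A^0.341  ⇒  A^0.341 = 23/1.47 = 15.65
ln A = ln(15.65) / 0.341 = 2.7502 / 0.341 = 8.0652
A = e^8.0652 ≈ 3182 acres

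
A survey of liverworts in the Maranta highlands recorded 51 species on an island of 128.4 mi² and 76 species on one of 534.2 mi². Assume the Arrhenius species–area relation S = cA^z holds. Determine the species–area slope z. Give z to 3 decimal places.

0.280

Taking logs: ln S = ln c + z ln A, so z = (ln S₂ − ln S₁)/(ln A₂ − ln A₁).
z = ln(76/51) / ln(534.2/128.4) = ln(1.49) / ln(4.16) = 0.3989 / 1.4256 = 0.2798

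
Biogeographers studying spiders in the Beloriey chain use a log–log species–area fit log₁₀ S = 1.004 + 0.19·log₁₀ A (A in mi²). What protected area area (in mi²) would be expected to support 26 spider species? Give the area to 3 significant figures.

26 = 10.09 × A^0.19  ⇒  A^0.19 = 26/10.09 = 2.576
ln A = ln(2.576) / 0.19 = 0.9463 / 0.19 = 4.9805
A = e^4.9805 ≈ 145.6 mi²

146 mi²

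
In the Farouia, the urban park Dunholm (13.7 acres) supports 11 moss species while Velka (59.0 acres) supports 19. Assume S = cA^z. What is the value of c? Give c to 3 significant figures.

z = ln(S₂/S₁) / ln(A₂/A₁) = ln(19/11) / ln(59/13.7) = 0.5465 / 1.4601 = 0.3743
c = S₁ / A₁^z = 11 / 13.7^0.3743 = 11 / 2.664 = 4.13

4.13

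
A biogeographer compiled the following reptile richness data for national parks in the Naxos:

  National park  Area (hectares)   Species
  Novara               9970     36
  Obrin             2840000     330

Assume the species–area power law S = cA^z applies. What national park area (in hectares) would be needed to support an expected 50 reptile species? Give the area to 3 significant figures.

z = ln(330/36) / ln(2840000/9970) = 2.2156 / 5.6520 = 0.3920
c = 36 / 9970^0.3920 = 36 / 36.94 = 0.9746
A = (50/0.9746)^(1/0.3920) ⇒ ln A = ln(51.3)/0.3920 = 10.0454
A = e^10.0454 ≈ 23049 hectares

23000 hectares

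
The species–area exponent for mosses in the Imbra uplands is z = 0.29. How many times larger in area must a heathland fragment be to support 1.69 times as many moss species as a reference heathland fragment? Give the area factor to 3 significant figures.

(A₂/A₁)^0.29 = 1.69, so A₂/A₁ = 1.69^(1/0.29) = 1.69^3.448
ln(A₂/A₁) = ln 1.69 / 0.29 = 0.5247 / 0.29 = 1.8094
A₂/A₁ = e^1.8094 ≈ 6.107

6.11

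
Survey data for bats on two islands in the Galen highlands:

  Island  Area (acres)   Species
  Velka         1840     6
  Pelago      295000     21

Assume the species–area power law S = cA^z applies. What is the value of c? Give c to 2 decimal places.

z = ln(S₂/S₁) / ln(A₂/A₁) = ln(21/6) / ln(295000/1840) = 1.2528 / 5.0772 = 0.2467
c = S₁ / A₁^z = 6 / 1840^0.2467 = 6 / 6.391 = 0.9388

0.94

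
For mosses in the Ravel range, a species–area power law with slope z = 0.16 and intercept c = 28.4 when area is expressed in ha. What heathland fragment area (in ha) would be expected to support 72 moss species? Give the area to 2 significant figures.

72 = 28.4 × A^0.16  ⇒  A^0.16 = 72/28.4 = 2.535
ln A = ln(2.535) / 0.16 = 0.9303 / 0.16 = 5.8142
A = e^5.8142 ≈ 335 ha

340 ha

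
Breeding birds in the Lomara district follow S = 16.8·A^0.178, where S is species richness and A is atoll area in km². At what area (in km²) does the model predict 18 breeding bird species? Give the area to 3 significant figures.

18 = 16.8 × A^0.178  ⇒  A^0.178 = 18/16.8 = 1.071
ln A = ln(1.071) / 0.178 = 0.0690 / 0.178 = 0.3876
A = e^0.3876 ≈ 1.473 km²

1.47 km²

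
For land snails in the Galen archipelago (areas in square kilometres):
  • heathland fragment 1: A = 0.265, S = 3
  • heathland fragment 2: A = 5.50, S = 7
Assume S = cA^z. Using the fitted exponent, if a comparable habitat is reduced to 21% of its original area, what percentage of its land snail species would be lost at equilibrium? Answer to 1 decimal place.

z = ln(7/3) / ln(5.5/0.265) = 0.8473 / 3.0328 = 0.2794
S_new/S_old = (A_new/A_old)^z = 0.21^0.2794 = exp(0.2794 × -1.5606) = 0.6466
Fraction lost = 1 − 0.6466 = 0.3534

35.3%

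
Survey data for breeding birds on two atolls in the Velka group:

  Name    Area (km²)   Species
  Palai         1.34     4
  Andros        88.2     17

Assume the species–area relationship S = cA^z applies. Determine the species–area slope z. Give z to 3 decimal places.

0.346

Taking logs: ln S = ln c + z ln A, so z = (ln S₂ − ln S₁)/(ln A₂ − ln A₁).
z = ln(17/4) / ln(88.2/1.34) = ln(4.25) / ln(65.82) = 1.4469 / 4.1869 = 0.3456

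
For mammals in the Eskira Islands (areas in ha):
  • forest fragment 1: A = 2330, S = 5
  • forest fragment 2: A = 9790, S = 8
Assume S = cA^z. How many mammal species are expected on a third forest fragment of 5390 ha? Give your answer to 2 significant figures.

6.6

z = ln(8/5) / ln(9790/2330) = 0.4700 / 1.4355 = 0.3274
c = 5 / 2330^0.3274 = 5 / 12.66 = 0.3949
S₃ = 0.3949 × 5390^0.3274 = 0.3949 × 16.66 ≈ 6.58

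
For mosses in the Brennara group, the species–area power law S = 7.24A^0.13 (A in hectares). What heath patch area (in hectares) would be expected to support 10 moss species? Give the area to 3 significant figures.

12.0 hectares

10 = 7.24 × A^0.13  ⇒  A^0.13 = 10/7.24 = 1.381
ln A = ln(1.381) / 0.13 = 0.3230 / 0.13 = 2.4843
A = e^2.4843 ≈ 11.99 hectares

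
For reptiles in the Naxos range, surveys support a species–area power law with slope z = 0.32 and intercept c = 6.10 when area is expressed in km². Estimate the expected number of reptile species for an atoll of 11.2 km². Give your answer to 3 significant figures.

S = 6.1 × 11.2^0.32
ln S = ln 6.1 + 0.32 × ln 11.2 = 1.8083 + 0.32 × 2.4159 = 2.5814
S = e^2.5814 ≈ 13.22

13.2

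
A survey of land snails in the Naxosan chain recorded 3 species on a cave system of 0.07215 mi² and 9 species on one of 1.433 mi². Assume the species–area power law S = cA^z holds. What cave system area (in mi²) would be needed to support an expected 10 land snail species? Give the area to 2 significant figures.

z = ln(9/3) / ln(1.433/0.07215) = 1.0986 / 2.9888 = 0.3676
c = 3 / 0.07215^0.3676 = 3 / 0.3805 = 7.885
A = (10/7.885)^(1/0.3676) ⇒ ln A = ln(1.268)/0.3676 = 0.6464
A = e^0.6464 ≈ 1.909 mi²

1.9 mi²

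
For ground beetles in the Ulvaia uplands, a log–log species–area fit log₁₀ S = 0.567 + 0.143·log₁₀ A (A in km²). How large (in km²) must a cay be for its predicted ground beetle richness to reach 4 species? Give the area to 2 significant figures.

4 = 3.69 × A^0.143  ⇒  A^0.143 = 4/3.69 = 1.084
ln A = ln(1.084) / 0.143 = 0.0807 / 0.143 = 0.5645
A = e^0.5645 ≈ 1.759 km²

1.8 km²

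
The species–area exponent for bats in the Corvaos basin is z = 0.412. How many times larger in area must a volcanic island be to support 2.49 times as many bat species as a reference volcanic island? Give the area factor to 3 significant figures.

(A₂/A₁)^0.412 = 2.49, so A₂/A₁ = 2.49^(1/0.412) = 2.49^2.427
ln(A₂/A₁) = ln 2.49 / 0.412 = 0.9123 / 0.412 = 2.2143
A₂/A₁ = e^2.2143 ≈ 9.155

9.15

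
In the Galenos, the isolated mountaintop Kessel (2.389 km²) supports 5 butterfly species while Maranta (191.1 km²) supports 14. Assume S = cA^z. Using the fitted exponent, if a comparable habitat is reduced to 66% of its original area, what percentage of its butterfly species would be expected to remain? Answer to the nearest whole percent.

91%

z = ln(14/5) / ln(191.1/2.389) = 1.0296 / 4.3819 = 0.2350
S_new/S_old = (A_new/A_old)^z = 0.66^0.2350 = exp(0.2350 × -0.4155) = 0.907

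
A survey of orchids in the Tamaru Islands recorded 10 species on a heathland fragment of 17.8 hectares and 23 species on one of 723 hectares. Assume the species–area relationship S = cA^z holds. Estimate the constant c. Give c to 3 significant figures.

z = ln(S₂/S₁) / ln(A₂/A₁) = ln(23/10) / ln(723/17.8) = 0.8329 / 3.7042 = 0.2249
c = S₁ / A₁^z = 10 / 17.8^0.2249 = 10 / 1.911 = 5.234

5.23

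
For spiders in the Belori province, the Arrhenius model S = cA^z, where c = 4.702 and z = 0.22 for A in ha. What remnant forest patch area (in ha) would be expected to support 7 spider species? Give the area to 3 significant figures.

6.10 ha

7 = 4.702 × A^0.22  ⇒  A^0.22 = 7/4.702 = 1.489
ln A = ln(1.489) / 0.22 = 0.3979 / 0.22 = 1.8087
A = e^1.8087 ≈ 6.103 ha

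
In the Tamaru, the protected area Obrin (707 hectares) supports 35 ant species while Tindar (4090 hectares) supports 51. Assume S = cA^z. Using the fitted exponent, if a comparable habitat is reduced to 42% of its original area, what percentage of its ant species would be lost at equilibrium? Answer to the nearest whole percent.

z = ln(51/35) / ln(4090/707) = 0.3765 / 1.7553 = 0.2145
S_new/S_old = (A_new/A_old)^z = 0.42^0.2145 = exp(0.2145 × -0.8675) = 0.8302
Fraction lost = 1 − 0.8302 = 0.1698

17%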